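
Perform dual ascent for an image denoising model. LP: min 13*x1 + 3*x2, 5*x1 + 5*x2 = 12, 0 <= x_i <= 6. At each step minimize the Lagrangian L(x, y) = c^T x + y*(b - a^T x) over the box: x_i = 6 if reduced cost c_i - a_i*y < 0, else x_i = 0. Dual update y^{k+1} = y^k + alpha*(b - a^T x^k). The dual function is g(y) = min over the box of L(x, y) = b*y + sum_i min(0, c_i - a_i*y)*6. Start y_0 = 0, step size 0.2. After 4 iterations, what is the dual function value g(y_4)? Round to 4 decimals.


Dual ascent for LP: min 13*x1 + 3*x2, 5*x1 + 5*x2 = 12, 0 <= x_i <= 6
Step 1: y^k = 0.0, reduced costs: (13.0, 3.0)
  x^k = (0.0, 0.0), subgradient = b - a^T x = 12.0
  y^{k+1} = 0.0 + 0.2*12.0 = 2.4
Step 2: y^k = 2.4, reduced costs: (1.0, -9.0)
  x^k = (0.0, 6.0), subgradient = b - a^T x = -18.0
  y^{k+1} = 2.4 + 0.2*-18.0 = -1.2
Step 3: y^k = -1.2, reduced costs: (19.0, 9.0)
  x^k = (0.0, 0.0), subgradient = b - a^T x = 12.0
  y^{k+1} = -1.2 + 0.2*12.0 = 1.2
Step 4: y^k = 1.2, reduced costs: (7.0, -3.0)
  x^k = (0.0, 6.0), subgradient = b - a^T x = -18.0
  y^{k+1} = 1.2 + 0.2*-18.0 = -2.4
Dual objective at y_4 = -2.4: reduced costs (25.0, 15.0), box minimizer x = (0.0, 0.0)
g(y_4) = b*y + (c1 - a1*y)*x1 + (c2 - a2*y)*x2 = 12*(-2.4) + 25.0*0.0 + 15.0*0.0 = -28.8 + 0.0 + 0.0 = -28.8


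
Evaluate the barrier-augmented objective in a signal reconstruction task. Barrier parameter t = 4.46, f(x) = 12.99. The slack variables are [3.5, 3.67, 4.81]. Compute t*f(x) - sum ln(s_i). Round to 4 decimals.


Step 1: Compute log-barrier.
ln values: [1.2528, 1.3002, 1.5707]
phi = -(1.2528 + 1.3002 + 1.5707) = -4.1237
Step 2: Compute augmented objective.
t*f(x) = 4.46*12.99 = 57.9354
Total = 57.9354 - 4.1237 = 53.8117


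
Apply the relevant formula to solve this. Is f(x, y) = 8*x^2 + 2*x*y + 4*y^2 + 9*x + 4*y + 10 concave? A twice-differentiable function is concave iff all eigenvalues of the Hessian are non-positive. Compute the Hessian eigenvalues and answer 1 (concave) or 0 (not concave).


The Hessian of f(x,y) = 8*x^2 + 2*x*y + 4*y^2 + 9*x + 4*y + 10 is:
H = [[16, 2], [2, 8]]
Trace = 16 + 8 = 24
Determinant = 16*8 - (2)^2 = 124
Discriminant = (24)^2 - 4*124 = 80.0
Eigenvalues: lambda_1 = 7.5279, lambda_2 = 16.4721
The function is not concave.

0


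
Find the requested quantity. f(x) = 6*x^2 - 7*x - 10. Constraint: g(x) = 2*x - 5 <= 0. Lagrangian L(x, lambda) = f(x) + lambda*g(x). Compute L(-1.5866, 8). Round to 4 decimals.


Step 1: Evaluate f(x).
f(-1.5866) = 6*(-1.5866)^2 - 7*(-1.5866) - 10 = 16.21
Step 2: Evaluate g(x).
g(-1.5866) = 2*-1.5866 - 5 = -8.1732
Step 3: Compute Lagrangian.
L = 16.21 + 8*-8.1732 = -49.1756


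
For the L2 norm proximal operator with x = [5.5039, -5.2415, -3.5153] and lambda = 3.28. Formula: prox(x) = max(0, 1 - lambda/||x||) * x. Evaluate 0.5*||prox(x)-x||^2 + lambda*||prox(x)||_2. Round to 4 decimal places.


Step 1: Compute ||x||.
||x|| = 8.374
Step 2: Compute scaling factor.
scale = max(0, 1 - 3.28/8.374) = 0.6083
Step 3: prox(x) = [3.3481, -3.1885, -2.1384]
||prox(x)|| = 5.094
Step 4: Proximal objective.
0.5*||prox-x||^2 = 5.3792
lambda*||prox|| = 16.7083
Total = 22.0875


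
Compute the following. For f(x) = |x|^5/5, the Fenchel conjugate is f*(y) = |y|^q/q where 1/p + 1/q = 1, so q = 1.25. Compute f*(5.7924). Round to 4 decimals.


The conjugate exponent q satisfies 1/p + 1/q = 1.
p = 5, so q = 5/(5 - 1) = 1.25
|y|^q = 5.7924^1.25 = 8.9861
f*(5.7924) = 8.9861 / 1.25 = 7.1889


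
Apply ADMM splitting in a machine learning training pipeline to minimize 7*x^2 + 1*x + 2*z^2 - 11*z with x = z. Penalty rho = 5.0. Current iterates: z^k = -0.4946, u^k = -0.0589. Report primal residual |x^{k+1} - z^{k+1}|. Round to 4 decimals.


ADMM iteration with rho = 5.0, z^k = -0.4946, u^k = -0.0589
Step 1: x-update.
Minimize 7*x^2 + 1*x + (5.0/2)*(x + 0.4946 - 0.0589)^2
FOC: (2*7 + 5.0)*x = -1 + 5.0*(-0.4946 + 0.0589)
x^{k+1} = -0.1673
Step 2: z-update.
Minimize 2*z^2 - 11*z + (5.0/2)*(-0.1673 - z - 0.0589)^2
FOC: (2*2 + 5.0)*z = 11 + 5.0*(-0.1673 - 0.0589)
z^{k+1} = 1.0966
Step 3: u-update.
u^{k+1} = -0.0589 - 0.1673 - 1.0966 = -1.3228
Step 4: Primal residual = |-0.1673 - 1.0966| = 1.2639


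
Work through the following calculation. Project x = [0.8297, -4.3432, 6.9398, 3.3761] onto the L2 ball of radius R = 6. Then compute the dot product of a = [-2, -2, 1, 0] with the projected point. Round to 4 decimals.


Step 1: Compute ||x|| (intermediates to 6 decimals).
||x|| = sqrt(0.8297^2 + (-4.3432)^2 + 6.9398^2 + 3.3761^2) = 8.894418
Step 2: Project.
Since ||x|| > R, scale = R/||x|| = 6/8.894418 = 0.67458, proj(x) = scale * x
proj(x) = [0.559699, -2.929836, 4.68145, 2.27745]
Step 3: Dot product.
a^T * proj(x) = -2*0.559699 - 2*(-2.929836) + 1*4.68145 + 0*2.27745 = 9.4217


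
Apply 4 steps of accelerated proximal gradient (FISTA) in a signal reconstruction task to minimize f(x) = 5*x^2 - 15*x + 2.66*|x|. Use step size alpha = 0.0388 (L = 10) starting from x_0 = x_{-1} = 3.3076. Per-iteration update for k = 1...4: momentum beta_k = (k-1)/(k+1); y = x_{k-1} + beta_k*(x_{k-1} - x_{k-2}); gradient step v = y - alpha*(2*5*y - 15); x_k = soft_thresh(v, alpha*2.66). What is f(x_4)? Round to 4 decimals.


FISTA on f(x) = 5*x^2 - 15*x + 2.66*|x|
L = 10, alpha = 0.0388
Iteration 1: beta = 0.0, y = 3.3076 + 0.0*(3.3076 - 3.3076) = 3.3076
  grad(y) = 18.076, v = y - alpha*grad = 2.6063
  prox(v) = soft_thresh(2.6063, 0.1032) = 2.503
Iteration 2: beta = 0.3333, y = 2.503 + 0.3333*(2.503 - 3.3076) = 2.2349
  grad(y) = 7.3486, v = y - alpha*grad = 1.9497
  prox(v) = soft_thresh(1.9497, 0.1032) = 1.8465
Iteration 3: beta = 0.5, y = 1.8465 + 0.5*(1.8465 - 2.503) = 1.5183
  grad(y) = 0.1827, v = y - alpha*grad = 1.5112
  prox(v) = soft_thresh(1.5112, 0.1032) = 1.408
Iteration 4: beta = 0.6, y = 1.408 + 0.6*(1.408 - 1.8465) = 1.1448
  grad(y) = -3.5516, v = y - alpha*grad = 1.2826
  prox(v) = soft_thresh(1.2826, 0.1032) = 1.1794
f(x_4) = 5*1.1794^2 - 15*1.1794 + 2.66*|1.1794| = -7.5989


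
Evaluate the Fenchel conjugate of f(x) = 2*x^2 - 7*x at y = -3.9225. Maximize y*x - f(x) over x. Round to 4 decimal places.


f*(y) = sup_x {y*x - a*x^2 - b*x} = sup_x {(y-b)*x - a*x^2}
FOC: (y - b) - 2a*x = 0 => x* = (y - b)/(2a)
x* = (-3.9225 + 7)/(2*2) = 0.7694
f*(-3.9225) = (y-b)^2/(4a) = (-3.9225 + 7)^2/(4*2)
= 9.471/8 = 1.1839


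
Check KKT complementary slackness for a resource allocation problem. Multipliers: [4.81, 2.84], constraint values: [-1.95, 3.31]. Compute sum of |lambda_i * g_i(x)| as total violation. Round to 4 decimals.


KKT complementary slackness check:
lambda_1 * g_1 = 4.81 * -1.95 = -9.3795
lambda_2 * g_2 = 2.84 * 3.31 = 9.4004
Total violation = 9.3795 + 9.4004 = 18.7799


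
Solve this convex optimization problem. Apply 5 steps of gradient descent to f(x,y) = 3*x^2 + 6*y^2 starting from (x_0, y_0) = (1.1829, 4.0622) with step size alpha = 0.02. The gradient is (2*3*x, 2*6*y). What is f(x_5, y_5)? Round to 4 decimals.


Gradient descent on f(x,y) = 3*x^2 + 6*y^2.
Starting point: (1.1829, 4.0622), alpha = 0.02
Step 1: grad_x = 2*3*1.1829 = 7.0974, grad_y = 2*6*4.0622 = 48.7464
  x_1 = 1.1829 - 0.02*7.0974 = 1.041
  y_1 = 4.0622 - 0.02*48.7464 = 3.0873
Step 2: grad_x = 2*3*1.041 = 6.2457, grad_y = 2*6*3.0873 = 37.0473
  x_2 = 1.041 - 0.02*6.2457 = 0.916
  y_2 = 3.0873 - 0.02*37.0473 = 2.3463
Step 3: grad_x = 2*3*0.916 = 5.4962, grad_y = 2*6*2.3463 = 28.1559
  x_3 = 0.916 - 0.02*5.4962 = 0.8061
  y_3 = 2.3463 - 0.02*28.1559 = 1.7832
Step 4: grad_x = 2*3*0.8061 = 4.8367, grad_y = 2*6*1.7832 = 21.3985
  x_4 = 0.8061 - 0.02*4.8367 = 0.7094
  y_4 = 1.7832 - 0.02*21.3985 = 1.3552
Step 5: grad_x = 2*3*0.7094 = 4.2563, grad_y = 2*6*1.3552 = 16.2629
  x_5 = 0.7094 - 0.02*4.2563 = 0.6243
  y_5 = 1.3552 - 0.02*16.2629 = 1.03
f(0.6243, 1.03) = 3*0.6243^2 + 6*1.03^2 = 7.5342


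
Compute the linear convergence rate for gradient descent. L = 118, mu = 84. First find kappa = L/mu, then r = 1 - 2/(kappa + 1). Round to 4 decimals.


Step 1: Compute the condition number.
kappa = L/mu = 118/84 = 1.4048
Step 2: Compute the convergence rate.
r = 1 - 2/(kappa + 1) = 1 - 2*mu/(L + mu) = (L - mu)/(L + mu) = 34/202 = 0.1683


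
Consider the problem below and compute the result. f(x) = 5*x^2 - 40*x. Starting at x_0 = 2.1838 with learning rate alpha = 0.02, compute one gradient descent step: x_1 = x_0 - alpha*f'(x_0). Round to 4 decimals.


We compute the gradient at x_0 and apply the update.
f'(x) = 10*x - 40
f'(2.1838) = 10*2.1838 - 40 = -18.162
x_1 = 2.1838 - 0.02*-18.162 = 2.547


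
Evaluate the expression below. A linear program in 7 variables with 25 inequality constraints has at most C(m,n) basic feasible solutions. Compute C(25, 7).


Each vertex corresponds to some choice of n active constraints out of m, so the number of vertices is at most C(m, n) = m! / (n!(m-n)!).
m = 25, n = 7
Numerator: 25 * 24 * 23 * 22 * 21 * 20 * 19
Denominator: 7! = 5040
C(25, 7) = 480700


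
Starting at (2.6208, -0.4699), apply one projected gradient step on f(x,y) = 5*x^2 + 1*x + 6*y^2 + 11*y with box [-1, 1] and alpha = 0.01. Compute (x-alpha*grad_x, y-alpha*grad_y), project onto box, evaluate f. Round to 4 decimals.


Step 1: Compute gradient at (2.6208, -0.4699).
grad_x = 2*5*2.6208 + 1 = 27.208
grad_y = 2*6*-0.4699 + 11 = 5.3612
Step 2: Gradient step.
x_raw = 2.6208 - 0.01*27.208 = 2.3487
y_raw = -0.4699 - 0.01*5.3612 = -0.5235
Step 3: Project onto [-1, 1].
x_proj = clip(2.3487) = 1.0
y_proj = clip(-0.5235) = -0.5235
Step 4: Evaluate f.
f(1.0, -0.5235) = 1.8858


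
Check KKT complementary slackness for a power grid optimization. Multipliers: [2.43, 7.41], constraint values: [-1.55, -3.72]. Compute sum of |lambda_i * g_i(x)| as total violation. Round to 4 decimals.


KKT complementary slackness check:
lambda_1 * g_1 = 2.43 * -1.55 = -3.7665
lambda_2 * g_2 = 7.41 * -3.72 = -27.5652
Total violation = 3.7665 + 27.5652 = 31.3317


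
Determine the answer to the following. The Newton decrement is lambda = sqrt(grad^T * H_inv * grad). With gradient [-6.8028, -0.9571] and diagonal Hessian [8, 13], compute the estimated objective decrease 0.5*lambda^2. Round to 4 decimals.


Step 1: H is diagonal, so H^(-1) * g = [-0.8504, -0.0736].
Step 2: g^T H^(-1) g = sum_i g_i^2 / H_ii
  = (-6.8028)^2/8 + (-0.9571)^2/13
  = 5.7848 + 0.0705 = 5.8552
Step 3: Objective decrease = 0.5 * g^T H^(-1) g = 2.9276


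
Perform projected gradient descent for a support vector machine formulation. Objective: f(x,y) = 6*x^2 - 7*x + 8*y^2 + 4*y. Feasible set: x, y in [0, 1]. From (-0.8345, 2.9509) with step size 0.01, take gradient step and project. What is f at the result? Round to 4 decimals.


Step 1: Compute gradient at (-0.8345, 2.9509).
grad_x = 2*6*-0.8345 - 7 = -17.014
grad_y = 2*8*2.9509 + 4 = 51.2144
Step 2: Gradient step.
x_raw = -0.8345 - 0.01*-17.014 = -0.6644
y_raw = 2.9509 - 0.01*51.2144 = 2.4388
Step 3: Project onto [0, 1].
x_proj = clip(-0.6644) = 0.0
y_proj = clip(2.4388) = 1.0
Step 4: Evaluate f.
f(0.0, 1.0) = 12.0


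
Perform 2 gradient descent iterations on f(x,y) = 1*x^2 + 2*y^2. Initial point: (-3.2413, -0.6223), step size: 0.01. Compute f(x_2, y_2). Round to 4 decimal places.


Gradient descent on f(x,y) = 1*x^2 + 2*y^2.
Starting point: (-3.2413, -0.6223), alpha = 0.01
Step 1: grad_x = 2*1*-3.2413 = -6.4826, grad_y = 2*2*-0.6223 = -2.4892
  x_1 = -3.2413 - 0.01*-6.4826 = -3.1765
  y_1 = -0.6223 - 0.01*-2.4892 = -0.5974
Step 2: grad_x = 2*1*-3.1765 = -6.3529, grad_y = 2*2*-0.5974 = -2.3896
  x_2 = -3.1765 - 0.01*-6.3529 = -3.1129
  y_2 = -0.5974 - 0.01*-2.3896 = -0.5735
f(-3.1129, -0.5735) = 1*(-3.1129)^2 + 2*(-0.5735)^2 = 10.3483


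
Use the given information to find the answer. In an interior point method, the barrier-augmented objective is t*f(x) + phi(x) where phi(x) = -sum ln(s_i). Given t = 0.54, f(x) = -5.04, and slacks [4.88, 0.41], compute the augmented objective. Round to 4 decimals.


Step 1: Compute log-barrier.
ln values: [1.5851, -0.8916]
phi = -(1.5851 - 0.8916) = -0.6935
Step 2: Compute augmented objective.
t*f(x) = 0.54*-5.04 = -2.7216
Total = -2.7216 - 0.6935 = -3.4151


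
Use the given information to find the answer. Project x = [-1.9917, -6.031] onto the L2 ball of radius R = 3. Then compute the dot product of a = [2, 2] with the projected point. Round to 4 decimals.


Step 1: Compute ||x|| (intermediates to 6 decimals).
||x|| = sqrt((-1.9917)^2 + (-6.031)^2) = 6.351364
Step 2: Project.
Since ||x|| > R, scale = R/||x|| = 3/6.351364 = 0.472339, proj(x) = scale * x
proj(x) = [-0.940758, -2.848677]
Step 3: Dot product.
a^T * proj(x) = 2*(-0.940758) + 2*(-2.848677) = -7.5789


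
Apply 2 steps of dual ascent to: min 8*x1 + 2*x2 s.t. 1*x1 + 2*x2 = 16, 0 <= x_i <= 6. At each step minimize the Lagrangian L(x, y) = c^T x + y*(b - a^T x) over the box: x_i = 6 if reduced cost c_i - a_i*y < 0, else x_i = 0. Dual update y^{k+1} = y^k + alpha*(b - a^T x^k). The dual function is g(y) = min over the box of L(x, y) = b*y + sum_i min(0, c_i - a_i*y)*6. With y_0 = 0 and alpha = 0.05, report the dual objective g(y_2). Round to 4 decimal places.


Dual ascent for LP: min 8*x1 + 2*x2, 1*x1 + 2*x2 = 16, 0 <= x_i <= 6
Step 1: y^k = 0.0, reduced costs: (8.0, 2.0)
  x^k = (0.0, 0.0), subgradient = b - a^T x = 16.0
  y^{k+1} = 0.0 + 0.05*16.0 = 0.8
Step 2: y^k = 0.8, reduced costs: (7.2, 0.4)
  x^k = (0.0, 0.0), subgradient = b - a^T x = 16.0
  y^{k+1} = 0.8 + 0.05*16.0 = 1.6
Dual objective at y_2 = 1.6: reduced costs (6.4, -1.2), box minimizer x = (0.0, 6.0)
g(y_2) = b*y + (c1 - a1*y)*x1 + (c2 - a2*y)*x2 = 16*1.6 + 6.4*0.0 + (-1.2)*6.0 = 25.6 + 0.0 - 7.2 = 18.4


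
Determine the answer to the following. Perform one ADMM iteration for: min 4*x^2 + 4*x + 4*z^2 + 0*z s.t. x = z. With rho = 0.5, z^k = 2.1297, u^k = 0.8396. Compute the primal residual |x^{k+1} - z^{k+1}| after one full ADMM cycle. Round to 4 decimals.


ADMM iteration with rho = 0.5, z^k = 2.1297, u^k = 0.8396
Step 1: x-update.
Minimize 4*x^2 + 4*x + (0.5/2)*(x - 2.1297 + 0.8396)^2
FOC: (2*4 + 0.5)*x = -4 + 0.5*(2.1297 - 0.8396)
x^{k+1} = -0.3947
Step 2: z-update.
Minimize 4*z^2 + 0*z + (0.5/2)*(-0.3947 - z + 0.8396)^2
FOC: (2*4 + 0.5)*z = 0 + 0.5*(-0.3947 + 0.8396)
z^{k+1} = 0.0262
Step 3: u-update.
u^{k+1} = 0.8396 - 0.3947 - 0.0262 = 0.4187
Step 4: Primal residual = |-0.3947 - 0.0262| = 0.4209


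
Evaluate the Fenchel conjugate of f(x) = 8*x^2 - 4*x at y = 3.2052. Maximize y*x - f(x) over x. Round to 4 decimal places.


f*(y) = sup_x {y*x - a*x^2 - b*x} = sup_x {(y-b)*x - a*x^2}
FOC: (y - b) - 2a*x = 0 => x* = (y - b)/(2a)
x* = (3.2052 + 4)/(2*8) = 0.4503
f*(3.2052) = (y-b)^2/(4a) = (3.2052 + 4)^2/(4*8)
= 51.9149/32 = 1.6223


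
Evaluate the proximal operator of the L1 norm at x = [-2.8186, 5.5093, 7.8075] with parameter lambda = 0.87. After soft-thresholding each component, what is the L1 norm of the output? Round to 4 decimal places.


Soft-thresholding with lambda = 0.87:
prox(-2.8186) = sign(-2.8186)*max(|-2.8186| - 0.87, 0) = -1.9486
prox(5.5093) = sign(5.5093)*max(|5.5093| - 0.87, 0) = 4.6393
prox(7.8075) = sign(7.8075)*max(|7.8075| - 0.87, 0) = 6.9375
prox(x) = [-1.9486, 4.6393, 6.9375]
||prox(x)||_1 = 1.9486 + 4.6393 + 6.9375 = 13.5254


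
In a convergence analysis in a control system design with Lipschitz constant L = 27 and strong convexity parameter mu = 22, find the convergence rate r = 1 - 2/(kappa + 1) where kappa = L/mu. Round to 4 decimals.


Step 1: Compute the condition number.
kappa = L/mu = 27/22 = 1.2273
Step 2: Compute the convergence rate.
r = 1 - 2/(kappa + 1) = 1 - 2*mu/(L + mu) = (L - mu)/(L + mu) = 5/49 = 0.102


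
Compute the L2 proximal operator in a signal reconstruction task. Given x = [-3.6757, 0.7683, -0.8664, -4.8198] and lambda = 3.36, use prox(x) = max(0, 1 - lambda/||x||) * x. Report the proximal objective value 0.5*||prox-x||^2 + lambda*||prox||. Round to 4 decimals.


Step 1: Compute ||x||.
||x|| = 6.1711
Step 2: Compute scaling factor.
scale = max(0, 1 - 3.36/6.1711) = 0.4555
Step 3: prox(x) = [-1.6744, 0.35, -0.3947, -2.1955]
||prox(x)|| = 2.8111
Step 4: Proximal objective.
0.5*||prox-x||^2 = 5.6448
lambda*||prox|| = 9.4453
Total = 15.09


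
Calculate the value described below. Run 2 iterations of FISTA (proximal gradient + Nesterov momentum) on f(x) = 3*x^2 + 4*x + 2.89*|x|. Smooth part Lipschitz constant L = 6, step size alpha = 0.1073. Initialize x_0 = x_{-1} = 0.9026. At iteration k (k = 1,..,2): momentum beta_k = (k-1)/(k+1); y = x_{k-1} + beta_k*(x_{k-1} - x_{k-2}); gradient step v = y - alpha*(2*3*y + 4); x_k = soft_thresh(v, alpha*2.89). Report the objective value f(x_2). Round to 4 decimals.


FISTA on f(x) = 3*x^2 + 4*x + 2.89*|x|
L = 6, alpha = 0.1073
Iteration 1: beta = 0.0, y = 0.9026 + 0.0*(0.9026 - 0.9026) = 0.9026
  grad(y) = 9.4156, v = y - alpha*grad = -0.1077
  prox(v) = soft_thresh(-0.1077, 0.3101) = 0.0
Iteration 2: beta = 0.3333, y = 0.0 + 0.3333*(0.0 - 0.9026) = -0.3009
  grad(y) = 2.1948, v = y - alpha*grad = -0.5364
  prox(v) = soft_thresh(-0.5364, 0.3101) = -0.2263
f(x_2) = 3*(-0.2263)^2 + 4*(-0.2263) + 2.89*|-0.2263| = -0.0976


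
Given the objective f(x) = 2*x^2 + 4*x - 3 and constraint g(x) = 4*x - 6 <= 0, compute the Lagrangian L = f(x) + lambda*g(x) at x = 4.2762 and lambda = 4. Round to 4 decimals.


Step 1: Evaluate f(x).
f(4.2762) = 2*4.2762^2 + 4*4.2762 - 3 = 50.6766
Step 2: Evaluate g(x).
g(4.2762) = 4*4.2762 - 6 = 11.1048
Step 3: Compute Lagrangian.
L = 50.6766 + 4*11.1048 = 95.0958


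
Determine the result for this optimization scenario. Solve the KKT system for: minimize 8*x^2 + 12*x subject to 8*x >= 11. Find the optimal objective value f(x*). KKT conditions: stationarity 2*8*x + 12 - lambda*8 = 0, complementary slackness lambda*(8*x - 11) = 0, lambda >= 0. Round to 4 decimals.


Step 1: Try lambda = 0 (constraint inactive).
x_unc = -12/(2*8) = -0.75
Check: 8*-0.75 = -6.0 < 11 -- violated!
Step 2: Constraint must be active: 8*x = 11
x* = 11/8 = 1.375
lambda = (2*8*1.375 + 12)/8 = 4.25
Step 3: Compute optimal value.
f(x*) = 8*1.375^2 + 12*1.375 = 31.625


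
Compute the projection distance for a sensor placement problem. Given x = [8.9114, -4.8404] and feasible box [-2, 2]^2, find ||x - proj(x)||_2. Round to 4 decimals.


Project each component onto [-2, 2].
clip(8.9114) = 2.0, clip(-4.8404) = -2.0
Projection = [2.0, -2.0]
Squared diffs: [47.7674, 8.0679]
Distance = sqrt(55.8353) = 7.4723


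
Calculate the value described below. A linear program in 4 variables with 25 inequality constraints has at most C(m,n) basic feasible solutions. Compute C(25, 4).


Each vertex corresponds to some choice of n active constraints out of m, so the number of vertices is at most C(m, n) = m! / (n!(m-n)!).
m = 25, n = 4
Numerator: 25 * 24 * 23 * 22
Denominator: 4! = 24
C(25, 4) = 12650


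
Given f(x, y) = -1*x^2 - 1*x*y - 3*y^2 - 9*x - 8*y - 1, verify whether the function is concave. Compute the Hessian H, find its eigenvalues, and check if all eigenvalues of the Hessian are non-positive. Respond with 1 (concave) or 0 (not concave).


The Hessian of f(x,y) = -1*x^2 - 1*x*y - 3*y^2 - 9*x - 8*y - 1 is:
H = [[-2, -1], [-1, -6]]
Trace = -2 - 6 = -8
Determinant = -2*-6 - (-1)^2 = 11
Discriminant = (-8)^2 - 4*11 = 20.0
Eigenvalues: lambda_1 = -6.2361, lambda_2 = -1.7639
The function is concave.

1


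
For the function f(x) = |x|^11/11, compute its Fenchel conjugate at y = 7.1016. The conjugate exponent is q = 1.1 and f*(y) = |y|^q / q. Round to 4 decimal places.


The conjugate exponent q satisfies 1/p + 1/q = 1.
p = 11, so q = 11/(11 - 1) = 1.1
|y|^q = 7.1016^1.1 = 8.6396
f*(7.1016) = 8.6396 / 1.1 = 7.8541


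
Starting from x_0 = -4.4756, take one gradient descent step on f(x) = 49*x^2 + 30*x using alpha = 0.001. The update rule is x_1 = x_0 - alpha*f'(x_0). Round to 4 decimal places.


We compute the gradient at x_0 and apply the update.
f'(x) = 98*x + 30
f'(-4.4756) = 98*-4.4756 + 30 = -408.6088
x_1 = -4.4756 - 0.001*-408.6088 = -4.067


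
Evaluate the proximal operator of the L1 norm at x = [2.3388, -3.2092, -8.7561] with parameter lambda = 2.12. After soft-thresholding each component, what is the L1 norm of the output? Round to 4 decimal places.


Soft-thresholding with lambda = 2.12:
prox(2.3388) = sign(2.3388)*max(|2.3388| - 2.12, 0) = 0.2188
prox(-3.2092) = sign(-3.2092)*max(|-3.2092| - 2.12, 0) = -1.0892
prox(-8.7561) = sign(-8.7561)*max(|-8.7561| - 2.12, 0) = -6.6361
prox(x) = [0.2188, -1.0892, -6.6361]
||prox(x)||_1 = 0.2188 + 1.0892 + 6.6361 = 7.9441


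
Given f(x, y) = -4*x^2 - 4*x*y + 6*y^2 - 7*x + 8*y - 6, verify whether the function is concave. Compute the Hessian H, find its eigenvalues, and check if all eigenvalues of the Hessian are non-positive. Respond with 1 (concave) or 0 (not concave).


The Hessian of f(x,y) = -4*x^2 - 4*x*y + 6*y^2 - 7*x + 8*y - 6 is:
H = [[-8, -4], [-4, 12]]
Trace = -8 + 12 = 4
Determinant = -8*12 - (-4)^2 = -112
Discriminant = (4)^2 - 4*-112 = 464.0
Eigenvalues: lambda_1 = -8.7703, lambda_2 = 12.7703
The function is not concave.

0


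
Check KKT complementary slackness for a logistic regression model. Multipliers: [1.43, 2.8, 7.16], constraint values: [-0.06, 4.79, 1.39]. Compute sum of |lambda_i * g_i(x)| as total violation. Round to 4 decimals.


KKT complementary slackness check:
lambda_1 * g_1 = 1.43 * -0.06 = -0.0858
lambda_2 * g_2 = 2.8 * 4.79 = 13.412
lambda_3 * g_3 = 7.16 * 1.39 = 9.9524
Total violation = 0.0858 + 13.412 + 9.9524 = 23.4502


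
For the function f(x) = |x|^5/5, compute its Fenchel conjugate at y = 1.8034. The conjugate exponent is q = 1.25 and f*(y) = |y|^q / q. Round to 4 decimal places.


The conjugate exponent q satisfies 1/p + 1/q = 1.
p = 5, so q = 5/(5 - 1) = 1.25
|y|^q = 1.8034^1.25 = 2.0898
f*(1.8034) = 2.0898 / 1.25 = 1.6719


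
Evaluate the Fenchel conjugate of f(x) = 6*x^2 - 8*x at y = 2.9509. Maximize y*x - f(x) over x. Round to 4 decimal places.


f*(y) = sup_x {y*x - a*x^2 - b*x} = sup_x {(y-b)*x - a*x^2}
FOC: (y - b) - 2a*x = 0 => x* = (y - b)/(2a)
x* = (2.9509 + 8)/(2*6) = 0.9126
f*(2.9509) = (y-b)^2/(4a) = (2.9509 + 8)^2/(4*6)
= 119.9222/24 = 4.9968


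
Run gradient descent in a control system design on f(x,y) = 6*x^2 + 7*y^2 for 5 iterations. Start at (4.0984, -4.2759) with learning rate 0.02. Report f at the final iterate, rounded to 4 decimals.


Gradient descent on f(x,y) = 6*x^2 + 7*y^2.
Starting point: (4.0984, -4.2759), alpha = 0.02
Step 1: grad_x = 2*6*4.0984 = 49.1808, grad_y = 2*7*-4.2759 = -59.8626
  x_1 = 4.0984 - 0.02*49.1808 = 3.1148
  y_1 = -4.2759 - 0.02*-59.8626 = -3.0786
Step 2: grad_x = 2*6*3.1148 = 37.3774, grad_y = 2*7*-3.0786 = -43.1011
  x_2 = 3.1148 - 0.02*37.3774 = 2.3672
  y_2 = -3.0786 - 0.02*-43.1011 = -2.2166
Step 3: grad_x = 2*6*2.3672 = 28.4068, grad_y = 2*7*-2.2166 = -31.0328
  x_3 = 2.3672 - 0.02*28.4068 = 1.7991
  y_3 = -2.2166 - 0.02*-31.0328 = -1.596
Step 4: grad_x = 2*6*1.7991 = 21.5892, grad_y = 2*7*-1.596 = -22.3436
  x_4 = 1.7991 - 0.02*21.5892 = 1.3673
  y_4 = -1.596 - 0.02*-22.3436 = -1.1491
Step 5: grad_x = 2*6*1.3673 = 16.4078, grad_y = 2*7*-1.1491 = -16.0874
  x_5 = 1.3673 - 0.02*16.4078 = 1.0392
  y_5 = -1.1491 - 0.02*-16.0874 = -0.8274
f(1.0392, -0.8274) = 6*1.0392^2 + 7*(-0.8274)^2 = 11.2707


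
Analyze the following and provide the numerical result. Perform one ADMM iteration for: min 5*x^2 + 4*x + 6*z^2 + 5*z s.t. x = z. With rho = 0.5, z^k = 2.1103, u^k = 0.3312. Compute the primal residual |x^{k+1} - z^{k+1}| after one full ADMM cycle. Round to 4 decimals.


ADMM iteration with rho = 0.5, z^k = 2.1103, u^k = 0.3312
Step 1: x-update.
Minimize 5*x^2 + 4*x + (0.5/2)*(x - 2.1103 + 0.3312)^2
FOC: (2*5 + 0.5)*x = -4 + 0.5*(2.1103 - 0.3312)
x^{k+1} = -0.2962
Step 2: z-update.
Minimize 6*z^2 + 5*z + (0.5/2)*(-0.2962 - z + 0.3312)^2
FOC: (2*6 + 0.5)*z = -5 + 0.5*(-0.2962 + 0.3312)
z^{k+1} = -0.3986
Step 3: u-update.
u^{k+1} = 0.3312 - 0.2962 + 0.3986 = 0.4336
Step 4: Primal residual = |-0.2962 + 0.3986| = 0.1024


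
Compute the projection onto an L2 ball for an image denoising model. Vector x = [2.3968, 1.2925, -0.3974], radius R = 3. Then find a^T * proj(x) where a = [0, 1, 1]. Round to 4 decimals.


Step 1: Compute ||x|| (intermediates to 6 decimals).
||x|| = sqrt(2.3968^2 + 1.2925^2 + (-0.3974)^2) = 2.751933
Step 2: Project.
Since ||x|| <= R, proj = x (no scaling needed).
proj(x) = [2.3968, 1.2925, -0.3974]
Step 3: Dot product.
a^T * proj(x) = 0*2.3968 + 1*1.2925 + 1*(-0.3974) = 0.8951


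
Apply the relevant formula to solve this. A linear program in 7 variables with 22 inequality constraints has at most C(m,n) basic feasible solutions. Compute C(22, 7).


Each vertex corresponds to some choice of n active constraints out of m, so the number of vertices is at most C(m, n) = m! / (n!(m-n)!).
m = 22, n = 7
Numerator: 22 * 21 * 20 * 19 * 18 * 17 * 16
Denominator: 7! = 5040
C(22, 7) = 170544


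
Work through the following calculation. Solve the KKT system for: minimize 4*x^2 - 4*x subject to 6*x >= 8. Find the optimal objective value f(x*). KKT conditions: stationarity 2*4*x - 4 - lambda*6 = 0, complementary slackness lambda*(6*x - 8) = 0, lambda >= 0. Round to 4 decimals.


Step 1: Try lambda = 0 (constraint inactive).
x_unc = 4/(2*4) = 0.5
Check: 6*0.5 = 3.0 < 8 -- violated!
Step 2: Constraint must be active: 6*x = 8
x* = 8/6 = 4/3 = 1.3333 (rounded; the exact value 4/3 is used below)
lambda = (2*4*(4/3) - 4)/6 = 1.1111
Step 3: Compute optimal value.
f(x*) = 4*(4/3)^2 - 4*(4/3) = 1.7778


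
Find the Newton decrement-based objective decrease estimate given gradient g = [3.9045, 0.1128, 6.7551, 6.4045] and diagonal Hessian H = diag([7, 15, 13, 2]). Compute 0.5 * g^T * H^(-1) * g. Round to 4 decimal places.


Step 1: H is diagonal, so H^(-1) * g = [0.5578, 0.0075, 0.5196, 3.2023].
Step 2: g^T H^(-1) g = sum_i g_i^2 / H_ii
  = (3.9045)^2/7 + (0.1128)^2/15 + (6.7551)^2/13 + (6.4045)^2/2
  = 2.1779 + 0.0008 + 3.5101 + 20.5088 = 26.1976
Step 3: Objective decrease = 0.5 * g^T H^(-1) g = 13.0988


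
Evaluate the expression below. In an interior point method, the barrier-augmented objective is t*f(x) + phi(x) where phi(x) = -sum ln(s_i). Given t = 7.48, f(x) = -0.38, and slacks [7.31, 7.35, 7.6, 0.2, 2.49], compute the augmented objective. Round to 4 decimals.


Step 1: Compute log-barrier.
ln values: [1.9892, 1.9947, 2.0281, -1.6094, 0.9123]
phi = -(1.9892 + 1.9947 + 2.0281 - 1.6094 + 0.9123) = -5.3149
Step 2: Compute augmented objective.
t*f(x) = 7.48*-0.38 = -2.8424
Total = -2.8424 - 5.3149 = -8.1573


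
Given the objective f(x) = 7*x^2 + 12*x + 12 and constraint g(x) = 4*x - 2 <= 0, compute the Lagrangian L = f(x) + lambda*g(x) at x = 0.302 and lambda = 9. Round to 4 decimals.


Step 1: Evaluate f(x).
f(0.302) = 7*0.302^2 + 12*0.302 + 12 = 16.2624
Step 2: Evaluate g(x).
g(0.302) = 4*0.302 - 2 = -0.792
Step 3: Compute Lagrangian.
L = 16.2624 + 9*-0.792 = 9.1344


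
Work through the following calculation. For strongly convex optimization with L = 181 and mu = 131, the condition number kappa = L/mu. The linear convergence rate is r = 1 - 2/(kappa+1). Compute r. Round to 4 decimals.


Step 1: Compute the condition number.
kappa = L/mu = 181/131 = 1.3817
Step 2: Compute the convergence rate.
r = 1 - 2/(kappa + 1) = 1 - 2*mu/(L + mu) = (L - mu)/(L + mu) = 50/312 = 0.1603


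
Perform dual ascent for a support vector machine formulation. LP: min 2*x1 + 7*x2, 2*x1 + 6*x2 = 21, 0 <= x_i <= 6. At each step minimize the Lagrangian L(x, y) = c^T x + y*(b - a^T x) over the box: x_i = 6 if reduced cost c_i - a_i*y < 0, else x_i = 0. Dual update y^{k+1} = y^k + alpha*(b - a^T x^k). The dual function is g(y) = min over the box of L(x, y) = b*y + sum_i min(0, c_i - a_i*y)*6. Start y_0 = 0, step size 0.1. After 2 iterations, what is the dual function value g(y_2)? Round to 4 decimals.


Dual ascent for LP: min 2*x1 + 7*x2, 2*x1 + 6*x2 = 21, 0 <= x_i <= 6
Step 1: y^k = 0.0, reduced costs: (2.0, 7.0)
  x^k = (0.0, 0.0), subgradient = b - a^T x = 21.0
  y^{k+1} = 0.0 + 0.1*21.0 = 2.1
Step 2: y^k = 2.1, reduced costs: (-2.2, -5.6)
  x^k = (6.0, 6.0), subgradient = b - a^T x = -27.0
  y^{k+1} = 2.1 + 0.1*-27.0 = -0.6
Dual objective at y_2 = -0.6: reduced costs (3.2, 10.6), box minimizer x = (0.0, 0.0)
g(y_2) = b*y + (c1 - a1*y)*x1 + (c2 - a2*y)*x2 = 21*(-0.6) + 3.2*0.0 + 10.6*0.0 = -12.6 + 0.0 + 0.0 = -12.6


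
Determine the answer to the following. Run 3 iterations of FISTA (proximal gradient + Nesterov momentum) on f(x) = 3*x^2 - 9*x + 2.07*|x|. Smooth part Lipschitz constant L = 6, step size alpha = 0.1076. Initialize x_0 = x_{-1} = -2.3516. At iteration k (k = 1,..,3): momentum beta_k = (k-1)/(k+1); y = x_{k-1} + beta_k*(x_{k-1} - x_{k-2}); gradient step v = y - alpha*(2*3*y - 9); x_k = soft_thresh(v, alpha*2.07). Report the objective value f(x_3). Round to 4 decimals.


FISTA on f(x) = 3*x^2 - 9*x + 2.07*|x|
L = 6, alpha = 0.1076
Iteration 1: beta = 0.0, y = -2.3516 + 0.0*(-2.3516 + 2.3516) = -2.3516
  grad(y) = -23.1096, v = y - alpha*grad = 0.135
  prox(v) = soft_thresh(0.135, 0.2227) = 0.0
Iteration 2: beta = 0.3333, y = 0.0 + 0.3333*(0.0 + 2.3516) = 0.7839
  grad(y) = -4.2968, v = y - alpha*grad = 1.2462
  prox(v) = soft_thresh(1.2462, 0.2227) = 1.0235
Iteration 3: beta = 0.5, y = 1.0235 + 0.5*(1.0235 - 0.0) = 1.5352
  grad(y) = 0.2112, v = y - alpha*grad = 1.5125
  prox(v) = soft_thresh(1.5125, 0.2227) = 1.2897
f(x_3) = 3*1.2897^2 - 9*1.2897 + 2.07*|1.2897| = -3.9476


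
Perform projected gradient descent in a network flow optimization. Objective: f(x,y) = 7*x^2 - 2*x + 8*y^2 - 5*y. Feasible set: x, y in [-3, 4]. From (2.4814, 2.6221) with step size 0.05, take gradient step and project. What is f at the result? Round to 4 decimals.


Step 1: Compute gradient at (2.4814, 2.6221).
grad_x = 2*7*2.4814 - 2 = 32.7396
grad_y = 2*8*2.6221 - 5 = 36.9536
Step 2: Gradient step.
x_raw = 2.4814 - 0.05*32.7396 = 0.8444
y_raw = 2.6221 - 0.05*36.9536 = 0.7744
Step 3: Project onto [-3, 4].
x_proj = clip(0.8444) = 0.8444
y_proj = clip(0.7744) = 0.7744
Step 4: Evaluate f.
f(0.8444, 0.7744) = 4.2282


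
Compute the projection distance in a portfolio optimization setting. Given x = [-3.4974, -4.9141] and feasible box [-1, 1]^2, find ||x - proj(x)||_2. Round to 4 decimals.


Project each component onto [-1, 1].
clip(-3.4974) = -1.0, clip(-4.9141) = -1.0
Projection = [-1.0, -1.0]
Squared diffs: [6.237, 15.3202]
Distance = sqrt(21.5572) = 4.643


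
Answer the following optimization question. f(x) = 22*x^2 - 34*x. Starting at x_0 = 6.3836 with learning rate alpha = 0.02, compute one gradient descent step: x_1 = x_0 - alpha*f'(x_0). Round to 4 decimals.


We compute the gradient at x_0 and apply the update.
f'(x) = 44*x - 34
f'(6.3836) = 44*6.3836 - 34 = 246.8784
x_1 = 6.3836 - 0.02*246.8784 = 1.446


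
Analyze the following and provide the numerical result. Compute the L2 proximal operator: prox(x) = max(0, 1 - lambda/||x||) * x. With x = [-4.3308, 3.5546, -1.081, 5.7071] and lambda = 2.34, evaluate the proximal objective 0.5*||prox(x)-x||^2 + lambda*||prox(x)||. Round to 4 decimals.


Step 1: Compute ||x||.
||x|| = 8.0704
Step 2: Compute scaling factor.
scale = max(0, 1 - 2.34/8.0704) = 0.71
Step 3: prox(x) = [-3.0751, 2.5239, -0.7676, 4.0523]
||prox(x)|| = 5.7304
Step 4: Proximal objective.
0.5*||prox-x||^2 = 2.7378
lambda*||prox|| = 13.4091
Total = 16.1468


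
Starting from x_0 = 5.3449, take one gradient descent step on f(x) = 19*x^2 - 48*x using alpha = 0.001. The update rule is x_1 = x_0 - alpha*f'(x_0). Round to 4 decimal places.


We compute the gradient at x_0 and apply the update.
f'(x) = 38*x - 48
f'(5.3449) = 38*5.3449 - 48 = 155.1062
x_1 = 5.3449 - 0.001*155.1062 = 5.1898


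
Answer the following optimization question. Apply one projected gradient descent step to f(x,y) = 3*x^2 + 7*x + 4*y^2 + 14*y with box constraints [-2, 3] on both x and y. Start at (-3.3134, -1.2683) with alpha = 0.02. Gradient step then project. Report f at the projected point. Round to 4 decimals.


Step 1: Compute gradient at (-3.3134, -1.2683).
grad_x = 2*3*-3.3134 + 7 = -12.8804
grad_y = 2*4*-1.2683 + 14 = 3.8536
Step 2: Gradient step.
x_raw = -3.3134 - 0.02*-12.8804 = -3.0558
y_raw = -1.2683 - 0.02*3.8536 = -1.3454
Step 3: Project onto [-2, 3].
x_proj = clip(-3.0558) = -2.0
y_proj = clip(-1.3454) = -1.3454
Step 4: Evaluate f.
f(-2.0, -1.3454) = -13.5951


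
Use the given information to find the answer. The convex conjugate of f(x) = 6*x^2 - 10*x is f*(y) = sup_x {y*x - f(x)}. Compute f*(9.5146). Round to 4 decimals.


f*(y) = sup_x {y*x - a*x^2 - b*x} = sup_x {(y-b)*x - a*x^2}
FOC: (y - b) - 2a*x = 0 => x* = (y - b)/(2a)
x* = (9.5146 + 10)/(2*6) = 1.6262
f*(9.5146) = (y-b)^2/(4a) = (9.5146 + 10)^2/(4*6)
= 380.8196/24 = 15.8675


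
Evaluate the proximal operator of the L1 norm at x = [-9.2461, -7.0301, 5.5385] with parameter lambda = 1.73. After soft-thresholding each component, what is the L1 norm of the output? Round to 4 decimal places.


Soft-thresholding with lambda = 1.73:
prox(-9.2461) = sign(-9.2461)*max(|-9.2461| - 1.73, 0) = -7.5161
prox(-7.0301) = sign(-7.0301)*max(|-7.0301| - 1.73, 0) = -5.3001
prox(5.5385) = sign(5.5385)*max(|5.5385| - 1.73, 0) = 3.8085
prox(x) = [-7.5161, -5.3001, 3.8085]
||prox(x)||_1 = 7.5161 + 5.3001 + 3.8085 = 16.6247


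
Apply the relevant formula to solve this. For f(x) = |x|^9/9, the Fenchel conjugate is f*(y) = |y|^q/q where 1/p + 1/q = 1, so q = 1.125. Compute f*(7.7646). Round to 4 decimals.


The conjugate exponent q satisfies 1/p + 1/q = 1.
p = 9, so q = 9/(9 - 1) = 1.125
|y|^q = 7.7646^1.125 = 10.0319
f*(7.7646) = 10.0319 / 1.125 = 8.9173


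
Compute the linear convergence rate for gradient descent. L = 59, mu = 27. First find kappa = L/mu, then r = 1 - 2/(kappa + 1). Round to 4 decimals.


Step 1: Compute the condition number.
kappa = L/mu = 59/27 = 2.1852
Step 2: Compute the convergence rate.
r = 1 - 2/(kappa + 1) = 1 - 2*mu/(L + mu) = (L - mu)/(L + mu) = 32/86 = 0.3721


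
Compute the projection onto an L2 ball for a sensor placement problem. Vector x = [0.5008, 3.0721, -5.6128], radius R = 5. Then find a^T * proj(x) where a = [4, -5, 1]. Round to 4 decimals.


Step 1: Compute ||x|| (intermediates to 6 decimals).
||x|| = sqrt(0.5008^2 + 3.0721^2 + (-5.6128)^2) = 6.418109
Step 2: Project.
Since ||x|| > R, scale = R/||x|| = 5/6.418109 = 0.779046, proj(x) = scale * x
proj(x) = [0.390146, 2.393307, -4.372629]
Step 3: Dot product.
a^T * proj(x) = 4*0.390146 - 5*2.393307 + 1*(-4.372629) = -14.7786


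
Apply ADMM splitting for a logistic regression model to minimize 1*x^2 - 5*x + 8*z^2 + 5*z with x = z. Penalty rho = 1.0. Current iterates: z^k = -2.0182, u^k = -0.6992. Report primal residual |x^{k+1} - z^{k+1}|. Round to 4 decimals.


ADMM iteration with rho = 1.0, z^k = -2.0182, u^k = -0.6992
Step 1: x-update.
Minimize 1*x^2 - 5*x + (1.0/2)*(x + 2.0182 - 0.6992)^2
FOC: (2*1 + 1.0)*x = 5 + 1.0*(-2.0182 + 0.6992)
x^{k+1} = 1.227
Step 2: z-update.
Minimize 8*z^2 + 5*z + (1.0/2)*(1.227 - z - 0.6992)^2
FOC: (2*8 + 1.0)*z = -5 + 1.0*(1.227 - 0.6992)
z^{k+1} = -0.2631
Step 3: u-update.
u^{k+1} = -0.6992 + 1.227 + 0.2631 = 0.7909
Step 4: Primal residual = |1.227 + 0.2631| = 1.4901


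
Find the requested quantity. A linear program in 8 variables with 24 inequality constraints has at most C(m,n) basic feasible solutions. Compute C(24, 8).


Each vertex corresponds to some choice of n active constraints out of m, so the number of vertices is at most C(m, n) = m! / (n!(m-n)!).
m = 24, n = 8
Numerator: 24 * 23 * 22 * 21 * 20 * 19 * 18 * 17
Denominator: 8! = 40320
C(24, 8) = 735471


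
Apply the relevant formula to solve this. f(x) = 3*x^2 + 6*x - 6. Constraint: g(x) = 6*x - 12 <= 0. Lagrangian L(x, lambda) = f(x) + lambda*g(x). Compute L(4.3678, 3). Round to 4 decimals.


Step 1: Evaluate f(x).
f(4.3678) = 3*4.3678^2 + 6*4.3678 - 6 = 77.4398
Step 2: Evaluate g(x).
g(4.3678) = 6*4.3678 - 12 = 14.2068
Step 3: Compute Lagrangian.
L = 77.4398 + 3*14.2068 = 120.0602


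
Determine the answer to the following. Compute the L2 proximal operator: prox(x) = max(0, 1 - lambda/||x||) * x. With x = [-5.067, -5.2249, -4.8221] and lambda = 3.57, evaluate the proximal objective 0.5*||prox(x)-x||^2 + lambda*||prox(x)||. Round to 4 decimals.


Step 1: Compute ||x||.
||x|| = 8.7308
Step 2: Compute scaling factor.
scale = max(0, 1 - 3.57/8.7308) = 0.5911
Step 3: prox(x) = [-2.9951, -3.0885, -2.8504]
||prox(x)|| = 5.1608
Step 4: Proximal objective.
0.5*||prox-x||^2 = 6.3725
lambda*||prox|| = 18.4241
Total = 24.7965


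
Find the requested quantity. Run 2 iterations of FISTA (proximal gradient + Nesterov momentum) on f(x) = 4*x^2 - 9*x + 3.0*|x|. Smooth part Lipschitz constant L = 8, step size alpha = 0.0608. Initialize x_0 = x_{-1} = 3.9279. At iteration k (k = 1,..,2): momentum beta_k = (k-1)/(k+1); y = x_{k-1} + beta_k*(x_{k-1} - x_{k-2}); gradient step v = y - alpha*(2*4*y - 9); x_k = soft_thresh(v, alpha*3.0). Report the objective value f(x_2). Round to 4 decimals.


FISTA on f(x) = 4*x^2 - 9*x + 3.0*|x|
L = 8, alpha = 0.0608
Iteration 1: beta = 0.0, y = 3.9279 + 0.0*(3.9279 - 3.9279) = 3.9279
  grad(y) = 22.4232, v = y - alpha*grad = 2.5646
  prox(v) = soft_thresh(2.5646, 0.1824) = 2.3822
Iteration 2: beta = 0.3333, y = 2.3822 + 0.3333*(2.3822 - 3.9279) = 1.8669
  grad(y) = 5.9354, v = y - alpha*grad = 1.5061
  prox(v) = soft_thresh(1.5061, 0.1824) = 1.3237
f(x_2) = 4*1.3237^2 - 9*1.3237 + 3.0*|1.3237| = -0.9337


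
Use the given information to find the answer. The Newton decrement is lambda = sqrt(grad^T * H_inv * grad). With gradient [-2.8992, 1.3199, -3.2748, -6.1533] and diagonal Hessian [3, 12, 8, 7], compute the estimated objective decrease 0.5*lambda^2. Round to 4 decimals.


Step 1: H is diagonal, so H^(-1) * g = [-0.9664, 0.11, -0.4094, -0.879].
Step 2: g^T H^(-1) g = sum_i g_i^2 / H_ii
  = (-2.8992)^2/3 + (1.3199)^2/12 + (-3.2748)^2/8 + (-6.1533)^2/7
  = 2.8018 + 0.1452 + 1.3405 + 5.409 = 9.6965
Step 3: Objective decrease = 0.5 * g^T H^(-1) g = 4.8483


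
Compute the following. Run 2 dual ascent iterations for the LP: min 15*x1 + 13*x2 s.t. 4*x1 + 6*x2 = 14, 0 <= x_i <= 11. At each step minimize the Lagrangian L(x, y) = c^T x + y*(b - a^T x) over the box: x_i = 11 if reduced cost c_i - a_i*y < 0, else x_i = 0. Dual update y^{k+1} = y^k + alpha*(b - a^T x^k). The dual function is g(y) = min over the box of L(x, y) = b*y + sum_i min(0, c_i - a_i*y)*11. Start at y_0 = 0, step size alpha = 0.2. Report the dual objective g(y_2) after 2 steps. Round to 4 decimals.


Dual ascent for LP: min 15*x1 + 13*x2, 4*x1 + 6*x2 = 14, 0 <= x_i <= 11
Step 1: y^k = 0.0, reduced costs: (15.0, 13.0)
  x^k = (0.0, 0.0), subgradient = b - a^T x = 14.0
  y^{k+1} = 0.0 + 0.2*14.0 = 2.8
Step 2: y^k = 2.8, reduced costs: (3.8, -3.8)
  x^k = (0.0, 11.0), subgradient = b - a^T x = -52.0
  y^{k+1} = 2.8 + 0.2*-52.0 = -7.6
Dual objective at y_2 = -7.6: reduced costs (45.4, 58.6), box minimizer x = (0.0, 0.0)
g(y_2) = b*y + (c1 - a1*y)*x1 + (c2 - a2*y)*x2 = 14*(-7.6) + 45.4*0.0 + 58.6*0.0 = -106.4 + 0.0 + 0.0 = -106.4


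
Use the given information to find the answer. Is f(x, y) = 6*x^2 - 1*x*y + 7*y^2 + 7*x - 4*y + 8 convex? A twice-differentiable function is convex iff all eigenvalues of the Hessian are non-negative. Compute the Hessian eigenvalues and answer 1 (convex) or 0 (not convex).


The Hessian of f(x,y) = 6*x^2 - 1*x*y + 7*y^2 + 7*x - 4*y + 8 is:
H = [[12, -1], [-1, 14]]
Trace = 12 + 14 = 26
Determinant = 12*14 - (-1)^2 = 167
Discriminant = (26)^2 - 4*167 = 8.0
Eigenvalues: lambda_1 = 11.5858, lambda_2 = 14.4142
The function is convex.

1


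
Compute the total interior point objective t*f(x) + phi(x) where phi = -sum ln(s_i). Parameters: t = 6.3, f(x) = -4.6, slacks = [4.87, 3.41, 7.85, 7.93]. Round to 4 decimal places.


Step 1: Compute log-barrier.
ln values: [1.5831, 1.2267, 2.0605, 2.0707]
phi = -(1.5831 + 1.2267 + 2.0605 + 2.0707) = -6.941
Step 2: Compute augmented objective.
t*f(x) = 6.3*-4.6 = -28.98
Total = -28.98 - 6.941 = -35.921


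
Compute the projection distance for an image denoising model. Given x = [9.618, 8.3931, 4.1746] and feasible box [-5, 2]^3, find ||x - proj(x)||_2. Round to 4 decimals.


Project each component onto [-5, 2].
clip(9.618) = 2.0, clip(8.3931) = 2.0, clip(4.1746) = 2.0
Projection = [2.0, 2.0, 2.0]
Squared diffs: [58.0339, 40.8717, 4.7289]
Distance = sqrt(103.6345) = 10.1801
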